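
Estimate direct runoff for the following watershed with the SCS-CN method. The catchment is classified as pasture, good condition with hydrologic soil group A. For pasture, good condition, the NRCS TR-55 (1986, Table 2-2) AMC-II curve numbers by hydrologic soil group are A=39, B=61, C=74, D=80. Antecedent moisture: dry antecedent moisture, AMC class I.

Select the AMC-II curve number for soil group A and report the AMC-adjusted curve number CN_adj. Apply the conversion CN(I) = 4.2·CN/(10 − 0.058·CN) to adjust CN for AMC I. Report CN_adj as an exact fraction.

NRCS table: pasture, good condition, soil group A → CN(II) = 39
CN(I) from CN(II)=39: (4.2·39)/(10 − 0.058·39) = 81900/3869 ≈ 21.168

CN_adj = 81900/3869 ≈ 21.168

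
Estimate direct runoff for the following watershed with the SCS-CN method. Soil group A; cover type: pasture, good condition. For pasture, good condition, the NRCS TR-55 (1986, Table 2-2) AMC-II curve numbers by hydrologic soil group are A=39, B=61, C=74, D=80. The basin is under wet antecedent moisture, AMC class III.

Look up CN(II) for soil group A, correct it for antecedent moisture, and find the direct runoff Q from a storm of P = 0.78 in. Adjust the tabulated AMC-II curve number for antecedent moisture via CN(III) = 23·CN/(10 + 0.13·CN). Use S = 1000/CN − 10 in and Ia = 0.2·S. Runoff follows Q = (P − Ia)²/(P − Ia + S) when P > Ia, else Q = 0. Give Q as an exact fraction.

Q = 0 in ≈ 0.000 in

NRCS table: pasture, good condition, soil group A → CN(II) = 39
Wet (AMC III): CN(III) = 23·39/(10 + 0.13·39) = 897/(1507/100) = 89700/1507 ≈ 59.522
Retention S: 1000/CN − 10 with CN=59.522 → S = 6100/897 ≈ 6.800 in
Ia = 0.2·(6100/897) = 1220/897 in ≈ 1.360 in
P = 0.780 ≤ Ia = 1.360 in: entire storm abstracted, Q = 0.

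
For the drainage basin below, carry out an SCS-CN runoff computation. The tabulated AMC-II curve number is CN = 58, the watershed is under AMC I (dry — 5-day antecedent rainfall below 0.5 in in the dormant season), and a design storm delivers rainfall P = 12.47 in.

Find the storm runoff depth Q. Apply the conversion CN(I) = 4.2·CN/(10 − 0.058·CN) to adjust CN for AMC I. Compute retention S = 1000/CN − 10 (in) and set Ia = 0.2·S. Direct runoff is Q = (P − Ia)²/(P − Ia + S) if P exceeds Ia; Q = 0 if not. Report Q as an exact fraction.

Q = 684502569/220872700 in ≈ 3.099 in

Adjust CN=58 to AMC I: 4.2·58/(10 − 0.058·58) → (1218/5) ÷ (1659/250) = 2900/79 ≈ 36.709
Max retention: S = 1000/(2900/79) − 10 = 500/29 in (≈ 17.241 in)
Ia = 0.2·(500/29) = 100/29 in ≈ 3.448 in
Excess rainfall: 12.470 − 3.448 = 9.022 in; P > Ia so Q > 0
Q: (26163/2900)² ÷ (76163/2900) = 684502569/220872700 in (≈ 3.099 in)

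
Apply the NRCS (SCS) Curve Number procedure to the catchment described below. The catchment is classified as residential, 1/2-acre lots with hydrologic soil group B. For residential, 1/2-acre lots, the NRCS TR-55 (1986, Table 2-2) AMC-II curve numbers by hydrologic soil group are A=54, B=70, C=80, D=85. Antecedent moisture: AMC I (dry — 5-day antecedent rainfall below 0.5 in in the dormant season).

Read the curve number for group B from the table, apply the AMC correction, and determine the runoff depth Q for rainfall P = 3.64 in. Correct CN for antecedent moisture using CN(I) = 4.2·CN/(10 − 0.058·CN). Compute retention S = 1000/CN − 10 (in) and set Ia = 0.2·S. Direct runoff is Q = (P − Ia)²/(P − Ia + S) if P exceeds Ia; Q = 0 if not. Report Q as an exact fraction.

Q = 3837681/17712275 in ≈ 0.217 in

NRCS table: residential, 1/2-acre lots, soil group B → CN(II) = 70
Dry (AMC I): CN(I) = 4.2·70/(10 − 0.058·70) = 294/(297/50) = 4900/99 ≈ 49.495
Max retention: S = 1000/(4900/99) − 10 = 500/49 in (≈ 10.204 in)
Ia = 0.2S: 0.2·10.204 = 2.041 in (exactly 100/49)
P − Ia = 3.640 − 2.041 = 1959/1225 ≈ 1.599 in (> 0, runoff occurs)
Q = (1959/1225)²/((1959/1225) + 500/49) = (3837681/1500625)/(14459/1225) = 3837681/17712275 in ≈ 0.217 in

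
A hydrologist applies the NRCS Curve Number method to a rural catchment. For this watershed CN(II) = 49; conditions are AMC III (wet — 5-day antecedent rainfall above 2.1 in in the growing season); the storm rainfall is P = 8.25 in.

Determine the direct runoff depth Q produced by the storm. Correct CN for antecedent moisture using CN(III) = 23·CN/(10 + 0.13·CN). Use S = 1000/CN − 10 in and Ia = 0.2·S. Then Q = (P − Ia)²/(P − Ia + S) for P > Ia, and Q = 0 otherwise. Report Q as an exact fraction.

Q = 365446107/80409196 in ≈ 4.545 in

Adjust CN=49 to AMC III: 23·49/(10 + 0.13·49) → 1127 ÷ (1637/100) = 112700/1637 ≈ 68.845
Max retention: S = 1000/(112700/1637) − 10 = 5100/1127 in (≈ 4.525 in)
Ia = 0.2S: 0.2·4.525 = 0.905 in (exactly 1020/1127)
Excess rainfall: 8.250 − 0.905 = 7.345 in; P > Ia so Q > 0
Q: (33111/4508)² ÷ (53511/4508) = 365446107/80409196 in (≈ 4.545 in)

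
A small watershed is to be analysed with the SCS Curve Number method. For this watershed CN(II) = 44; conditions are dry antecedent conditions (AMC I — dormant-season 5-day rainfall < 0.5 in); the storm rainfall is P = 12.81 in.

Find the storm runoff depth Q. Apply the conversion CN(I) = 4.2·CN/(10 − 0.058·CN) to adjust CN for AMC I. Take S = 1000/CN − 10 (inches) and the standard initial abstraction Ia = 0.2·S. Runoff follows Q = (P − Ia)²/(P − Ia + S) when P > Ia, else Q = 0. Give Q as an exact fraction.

Q = 496086529/403500900 in ≈ 1.229 in

Dry (AMC I): CN(I) = 4.2·44/(10 − 0.058·44) = (924/5)/(931/125) = 3300/133 ≈ 24.812
Retention S: 1000/CN − 10 with CN=24.812 → S = 1000/33 ≈ 30.303 in
Ia = 0.2S: 0.2·30.303 = 6.061 in (exactly 200/33)
Since P=12.810 > Ia=6.061: effective rainfall P−Ia = 22273/3300 in
Q: (22273/3300)² ÷ (122273/3300) = 496086529/403500900 in (≈ 1.229 in)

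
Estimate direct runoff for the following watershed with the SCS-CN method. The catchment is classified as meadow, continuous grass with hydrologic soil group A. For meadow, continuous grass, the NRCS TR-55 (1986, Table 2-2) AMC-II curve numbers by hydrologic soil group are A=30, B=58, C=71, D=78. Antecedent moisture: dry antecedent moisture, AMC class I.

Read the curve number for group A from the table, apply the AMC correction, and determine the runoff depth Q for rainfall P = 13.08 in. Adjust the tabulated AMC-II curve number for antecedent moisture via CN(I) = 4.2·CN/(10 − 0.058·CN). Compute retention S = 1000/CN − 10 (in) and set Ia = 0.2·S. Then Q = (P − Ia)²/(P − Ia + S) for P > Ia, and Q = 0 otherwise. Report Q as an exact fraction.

Q = 196249/2912175 in ≈ 0.067 in

NRCS table: meadow, continuous grass, soil group A → CN(II) = 30
Adjust CN=30 to AMC I: 4.2·30/(10 − 0.058·30) → 126 ÷ (413/50) = 900/59 ≈ 15.254
S = 1000/(900/59) − 10 = 500/9 in ≈ 55.556 in
Initial abstraction Ia = S/5 = (500/9)/5 = 100/9 ≈ 11.111 in
P − Ia = 13.080 − 11.111 = 443/225 ≈ 1.969 in (> 0, runoff occurs)
Q: (443/225)² ÷ (12943/225) = 196249/2912175 in (≈ 0.067 in)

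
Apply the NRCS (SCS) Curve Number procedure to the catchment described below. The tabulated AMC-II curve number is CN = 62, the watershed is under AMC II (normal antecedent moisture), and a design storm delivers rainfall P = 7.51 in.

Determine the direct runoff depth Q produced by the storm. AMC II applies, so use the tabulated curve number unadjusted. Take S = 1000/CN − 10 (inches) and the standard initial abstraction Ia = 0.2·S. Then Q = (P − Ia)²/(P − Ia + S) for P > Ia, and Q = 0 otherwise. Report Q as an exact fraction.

Q = 379509361/119291100 in ≈ 3.181 in

CN(II) = 62; AMC II needs no correction.
Max retention: S = 1000/62 − 10 = 190/31 in (≈ 6.129 in)
Ia = 0.2·(190/31) = 38/31 in ≈ 1.226 in
Since P=7.510 > Ia=1.226: effective rainfall P−Ia = 19481/3100 in
Runoff Q = (P−Ia)²/(P−Ia+S) = (6.284)²/(6.284+6.129) = 379509361/119291100 ≈ 3.181 in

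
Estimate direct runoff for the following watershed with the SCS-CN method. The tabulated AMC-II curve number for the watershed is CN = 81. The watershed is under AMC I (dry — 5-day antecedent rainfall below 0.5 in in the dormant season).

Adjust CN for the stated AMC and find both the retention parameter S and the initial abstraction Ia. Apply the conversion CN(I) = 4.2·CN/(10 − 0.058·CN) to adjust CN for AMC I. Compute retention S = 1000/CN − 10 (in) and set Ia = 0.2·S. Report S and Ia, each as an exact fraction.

S = 9500/1701 in ≈ 5.585 in; Ia = 1900/1701 in ≈ 1.117 in

Dry (AMC I): CN(I) = 4.2·81/(10 − 0.058·81) = (1701/5)/(2651/500) = 170100/2651 ≈ 64.164
Max retention: S = 1000/(170100/2651) − 10 = 9500/1701 in (≈ 5.585 in)
Initial abstraction Ia = S/5 = (9500/1701)/5 = 1900/1701 ≈ 1.117 in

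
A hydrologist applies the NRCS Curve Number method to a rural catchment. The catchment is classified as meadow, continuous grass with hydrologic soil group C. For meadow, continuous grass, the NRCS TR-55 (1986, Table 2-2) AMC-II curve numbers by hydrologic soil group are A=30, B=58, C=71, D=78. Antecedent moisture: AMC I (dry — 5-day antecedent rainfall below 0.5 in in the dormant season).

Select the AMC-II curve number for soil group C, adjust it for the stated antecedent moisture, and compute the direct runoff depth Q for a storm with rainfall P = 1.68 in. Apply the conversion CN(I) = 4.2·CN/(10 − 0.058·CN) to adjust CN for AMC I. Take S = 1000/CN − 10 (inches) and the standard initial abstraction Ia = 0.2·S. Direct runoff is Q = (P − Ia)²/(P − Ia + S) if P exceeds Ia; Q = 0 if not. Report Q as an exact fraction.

NRCS table: meadow, continuous grass, soil group C → CN(II) = 71
Dry (AMC I): CN(I) = 4.2·71/(10 − 0.058·71) = (1491/5)/(2941/500) = 149100/2941 ≈ 50.697
Max retention: S = 1000/(149100/2941) − 10 = 14500/1491 in (≈ 9.725 in)
Ia = 0.2·(14500/1491) = 2900/1491 in ≈ 1.945 in
P = 1.680 ≤ Ia = 1.945 in: entire storm abstracted, Q = 0.

Q = 0 in ≈ 0.000 in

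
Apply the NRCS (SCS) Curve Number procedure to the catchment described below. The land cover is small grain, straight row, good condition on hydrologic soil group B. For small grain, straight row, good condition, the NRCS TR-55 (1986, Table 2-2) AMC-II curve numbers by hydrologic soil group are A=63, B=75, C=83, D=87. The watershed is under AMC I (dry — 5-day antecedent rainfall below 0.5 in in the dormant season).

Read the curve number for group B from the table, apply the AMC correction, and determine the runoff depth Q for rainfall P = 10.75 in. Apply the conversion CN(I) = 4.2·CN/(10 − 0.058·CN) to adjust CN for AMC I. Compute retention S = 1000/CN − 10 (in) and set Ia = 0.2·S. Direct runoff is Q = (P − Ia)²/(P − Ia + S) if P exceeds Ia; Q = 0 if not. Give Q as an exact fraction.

Q = 5331481/1085868 in ≈ 4.910 in

NRCS table: small grain, straight row, good condition, soil group B → CN(II) = 75
CN(I) from CN(II)=75: (4.2·75)/(10 − 0.058·75) = 6300/113 ≈ 55.752
Retention S: 1000/CN − 10 with CN=55.752 → S = 500/63 ≈ 7.937 in
Initial abstraction Ia = S/5 = (500/63)/5 = 100/63 ≈ 1.587 in
Excess rainfall: 10.750 − 1.587 = 9.163 in; P > Ia so Q > 0
Q = (2309/252)²/((2309/252) + 500/63) = (5331481/63504)/(4309/252) = 5331481/1085868 in ≈ 4.910 in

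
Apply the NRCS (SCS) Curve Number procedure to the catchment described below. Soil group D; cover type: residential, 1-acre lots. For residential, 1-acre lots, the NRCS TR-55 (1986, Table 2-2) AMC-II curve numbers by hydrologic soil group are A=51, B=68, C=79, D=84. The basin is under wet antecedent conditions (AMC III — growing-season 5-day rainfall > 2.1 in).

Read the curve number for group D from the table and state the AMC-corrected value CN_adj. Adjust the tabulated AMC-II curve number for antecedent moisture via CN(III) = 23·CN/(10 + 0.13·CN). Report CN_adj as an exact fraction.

CN_adj = 48300/523 ≈ 92.352

NRCS table: residential, 1-acre lots, soil group D → CN(II) = 84
CN(III) from CN(II)=84: (23·84)/(10 + 0.13·84) = 48300/523 ≈ 92.352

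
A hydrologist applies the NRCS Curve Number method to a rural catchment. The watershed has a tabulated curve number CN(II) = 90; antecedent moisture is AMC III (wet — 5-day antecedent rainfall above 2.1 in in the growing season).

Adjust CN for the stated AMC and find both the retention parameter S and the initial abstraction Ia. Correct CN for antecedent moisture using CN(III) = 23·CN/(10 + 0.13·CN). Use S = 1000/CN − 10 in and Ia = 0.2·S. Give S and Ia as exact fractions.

S = 100/207 in ≈ 0.483 in; Ia = 20/207 in ≈ 0.097 in

CN(III) from CN(II)=90: (23·90)/(10 + 0.13·90) = 20700/217 ≈ 95.392
Retention S: 1000/CN − 10 with CN=95.392 → S = 100/207 ≈ 0.483 in
Initial abstraction Ia = S/5 = (100/207)/5 = 20/207 ≈ 0.097 in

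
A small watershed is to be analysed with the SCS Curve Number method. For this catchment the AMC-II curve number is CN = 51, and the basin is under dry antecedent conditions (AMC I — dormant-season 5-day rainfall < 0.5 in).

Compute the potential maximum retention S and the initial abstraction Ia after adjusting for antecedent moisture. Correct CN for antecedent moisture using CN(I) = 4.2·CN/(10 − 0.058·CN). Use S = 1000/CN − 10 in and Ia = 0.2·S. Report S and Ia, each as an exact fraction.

Adjust CN=51 to AMC I: 4.2·51/(10 − 0.058·51) → (1071/5) ÷ (3521/500) = 15300/503 ≈ 30.417
S = 1000/(15300/503) − 10 = 3500/153 in ≈ 22.876 in
Ia = 0.2S: 0.2·22.876 = 4.575 in (exactly 700/153)

S = 3500/153 in ≈ 22.876 in; Ia = 700/153 in ≈ 4.575 in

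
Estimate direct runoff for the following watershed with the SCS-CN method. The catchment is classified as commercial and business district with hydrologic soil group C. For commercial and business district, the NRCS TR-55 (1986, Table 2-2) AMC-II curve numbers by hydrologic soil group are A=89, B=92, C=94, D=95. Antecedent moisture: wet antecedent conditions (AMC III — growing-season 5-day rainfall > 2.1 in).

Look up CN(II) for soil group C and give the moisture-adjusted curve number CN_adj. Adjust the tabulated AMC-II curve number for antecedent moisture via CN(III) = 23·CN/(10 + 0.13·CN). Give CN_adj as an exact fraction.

CN_adj = 108100/1111 ≈ 97.300

NRCS table: commercial and business district, soil group C → CN(II) = 94
Wet (AMC III): CN(III) = 23·94/(10 + 0.13·94) = 2162/(1111/50) = 108100/1111 ≈ 97.300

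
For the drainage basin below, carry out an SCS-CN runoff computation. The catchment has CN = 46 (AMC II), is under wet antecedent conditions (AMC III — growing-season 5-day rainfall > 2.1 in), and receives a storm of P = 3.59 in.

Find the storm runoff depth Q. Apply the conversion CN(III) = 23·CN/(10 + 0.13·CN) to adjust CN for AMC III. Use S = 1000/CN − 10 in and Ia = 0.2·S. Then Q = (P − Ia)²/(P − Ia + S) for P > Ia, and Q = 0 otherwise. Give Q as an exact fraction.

Q = 18471799921/21472691900 in ≈ 0.860 in

CN(III) from CN(II)=46: (23·46)/(10 + 0.13·46) = 52900/799 ≈ 66.208
S = 1000/(52900/799) − 10 = 2700/529 in ≈ 5.104 in
Ia = 0.2·(2700/529) = 540/529 in ≈ 1.021 in
Since P=3.590 > Ia=1.021: effective rainfall P−Ia = 135911/52900 in
Q = (135911/52900)²/((135911/52900) + 2700/529) = (18471799921/2798410000)/(405911/52900) = 18471799921/21472691900 in ≈ 0.860 in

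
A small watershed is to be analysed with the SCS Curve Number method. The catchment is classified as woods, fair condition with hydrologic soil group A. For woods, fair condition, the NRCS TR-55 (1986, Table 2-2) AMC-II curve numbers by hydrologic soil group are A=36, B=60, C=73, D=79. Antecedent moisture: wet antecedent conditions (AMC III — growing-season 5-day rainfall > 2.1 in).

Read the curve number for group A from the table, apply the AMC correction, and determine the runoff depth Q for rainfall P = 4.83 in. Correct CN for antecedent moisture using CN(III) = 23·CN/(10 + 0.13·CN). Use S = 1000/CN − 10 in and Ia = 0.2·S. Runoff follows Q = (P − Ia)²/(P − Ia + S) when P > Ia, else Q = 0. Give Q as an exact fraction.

Q = 4621416361/4719206700 in ≈ 0.979 in

NRCS table: woods, fair condition, soil group A → CN(II) = 36
CN(III) from CN(II)=36: (23·36)/(10 + 0.13·36) = 20700/367 ≈ 56.403
S = 1000/(20700/367) − 10 = 1600/207 in ≈ 7.729 in
Initial abstraction Ia = S/5 = (1600/207)/5 = 320/207 ≈ 1.546 in
P − Ia = 4.830 − 1.546 = 67981/20700 ≈ 3.284 in (> 0, runoff occurs)
Runoff Q = (P−Ia)²/(P−Ia+S) = (3.284)²/(3.284+7.729) = 4621416361/4719206700 ≈ 0.979 in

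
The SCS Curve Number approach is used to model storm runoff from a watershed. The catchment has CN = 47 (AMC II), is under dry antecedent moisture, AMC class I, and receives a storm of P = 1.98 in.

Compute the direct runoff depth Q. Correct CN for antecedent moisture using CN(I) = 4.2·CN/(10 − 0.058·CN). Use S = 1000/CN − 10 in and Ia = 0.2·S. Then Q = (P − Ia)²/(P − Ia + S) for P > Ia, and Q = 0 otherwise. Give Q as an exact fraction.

Q = 0 in ≈ 0.000 in

CN(I) from CN(II)=47: (4.2·47)/(10 − 0.058·47) = 98700/3637 ≈ 27.138
Retention S: 1000/CN − 10 with CN=27.138 → S = 26500/987 ≈ 26.849 in
Ia = 0.2S: 0.2·26.849 = 5.370 in (exactly 5300/987)
P = 1.980 ≤ Ia = 5.370 in: entire storm abstracted, Q = 0.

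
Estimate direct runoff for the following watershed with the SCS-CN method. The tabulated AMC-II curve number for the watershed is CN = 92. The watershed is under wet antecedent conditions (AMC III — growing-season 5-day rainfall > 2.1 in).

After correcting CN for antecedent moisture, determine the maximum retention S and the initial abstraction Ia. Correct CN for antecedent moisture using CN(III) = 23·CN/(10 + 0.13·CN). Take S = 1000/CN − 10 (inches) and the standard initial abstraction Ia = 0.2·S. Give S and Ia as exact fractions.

CN(III) from CN(II)=92: (23·92)/(10 + 0.13·92) = 52900/549 ≈ 96.357
Max retention: S = 1000/(52900/549) − 10 = 200/529 in (≈ 0.378 in)
Initial abstraction Ia = S/5 = (200/529)/5 = 40/529 ≈ 0.076 in

S = 200/529 in ≈ 0.378 in; Ia = 40/529 in ≈ 0.076 in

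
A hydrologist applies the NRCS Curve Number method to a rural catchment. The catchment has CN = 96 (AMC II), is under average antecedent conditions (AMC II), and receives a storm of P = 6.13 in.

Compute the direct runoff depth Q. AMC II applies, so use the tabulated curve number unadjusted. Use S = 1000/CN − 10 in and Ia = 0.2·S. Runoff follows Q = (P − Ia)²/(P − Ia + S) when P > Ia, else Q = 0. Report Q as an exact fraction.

Q = 822649/145425 in ≈ 5.657 in

AMC II — tabulated CN = 96 applies directly.
S = 1000/96 − 10 = 5/12 in ≈ 0.417 in
Initial abstraction Ia = S/5 = (5/12)/5 = 1/12 ≈ 0.083 in
P − Ia = 6.130 − 0.083 = 907/150 ≈ 6.047 in (> 0, runoff occurs)
Q = (907/150)²/((907/150) + 5/12) = (822649/22500)/(1939/300) = 822649/145425 in ≈ 5.657 in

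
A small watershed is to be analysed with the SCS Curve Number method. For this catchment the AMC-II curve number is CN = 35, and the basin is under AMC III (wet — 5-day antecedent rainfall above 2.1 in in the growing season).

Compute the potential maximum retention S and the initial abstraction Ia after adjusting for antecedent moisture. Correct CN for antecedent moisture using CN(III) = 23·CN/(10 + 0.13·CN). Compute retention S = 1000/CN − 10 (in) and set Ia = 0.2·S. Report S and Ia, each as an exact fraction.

Wet (AMC III): CN(III) = 23·35/(10 + 0.13·35) = 805/(291/20) = 16100/291 ≈ 55.326
S = 1000/(16100/291) − 10 = 1300/161 in ≈ 8.075 in
Ia = 0.2S: 0.2·8.075 = 1.615 in (exactly 260/161)

S = 1300/161 in ≈ 8.075 in; Ia = 260/161 in ≈ 1.615 in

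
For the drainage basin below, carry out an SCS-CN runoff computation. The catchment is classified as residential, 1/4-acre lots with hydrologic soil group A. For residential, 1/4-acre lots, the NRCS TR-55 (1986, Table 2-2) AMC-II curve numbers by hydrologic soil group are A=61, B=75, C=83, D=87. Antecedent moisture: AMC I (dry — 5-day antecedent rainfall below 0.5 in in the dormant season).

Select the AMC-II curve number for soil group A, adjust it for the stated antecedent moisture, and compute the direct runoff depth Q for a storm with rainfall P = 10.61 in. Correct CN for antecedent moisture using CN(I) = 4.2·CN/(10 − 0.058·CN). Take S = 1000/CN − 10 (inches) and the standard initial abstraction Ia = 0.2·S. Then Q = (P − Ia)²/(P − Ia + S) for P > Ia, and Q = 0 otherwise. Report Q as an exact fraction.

Q = 104359364209/41549106900 in ≈ 2.512 in

NRCS table: residential, 1/4-acre lots, soil group A → CN(II) = 61
CN(I) from CN(II)=61: (4.2·61)/(10 − 0.058·61) = 42700/1077 ≈ 39.647
Max retention: S = 1000/(42700/1077) − 10 = 6500/427 in (≈ 15.222 in)
Ia = 0.2·(6500/427) = 1300/427 in ≈ 3.044 in
Since P=10.610 > Ia=3.044: effective rainfall P−Ia = 323047/42700 in
Runoff Q = (P−Ia)²/(P−Ia+S) = (7.566)²/(7.566+15.222) = 104359364209/41549106900 ≈ 2.512 in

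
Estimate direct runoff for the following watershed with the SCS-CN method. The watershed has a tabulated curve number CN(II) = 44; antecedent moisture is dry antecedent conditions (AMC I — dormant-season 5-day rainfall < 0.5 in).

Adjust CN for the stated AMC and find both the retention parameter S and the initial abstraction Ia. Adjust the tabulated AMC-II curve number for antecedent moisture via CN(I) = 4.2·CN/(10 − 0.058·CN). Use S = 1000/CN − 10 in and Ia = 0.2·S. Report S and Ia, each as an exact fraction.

S = 1000/33 in ≈ 30.303 in; Ia = 200/33 in ≈ 6.061 in

Adjust CN=44 to AMC I: 4.2·44/(10 − 0.058·44) → (924/5) ÷ (931/125) = 3300/133 ≈ 24.812
S = 1000/(3300/133) − 10 = 1000/33 in ≈ 30.303 in
Ia = 0.2S: 0.2·30.303 = 6.061 in (exactly 200/33)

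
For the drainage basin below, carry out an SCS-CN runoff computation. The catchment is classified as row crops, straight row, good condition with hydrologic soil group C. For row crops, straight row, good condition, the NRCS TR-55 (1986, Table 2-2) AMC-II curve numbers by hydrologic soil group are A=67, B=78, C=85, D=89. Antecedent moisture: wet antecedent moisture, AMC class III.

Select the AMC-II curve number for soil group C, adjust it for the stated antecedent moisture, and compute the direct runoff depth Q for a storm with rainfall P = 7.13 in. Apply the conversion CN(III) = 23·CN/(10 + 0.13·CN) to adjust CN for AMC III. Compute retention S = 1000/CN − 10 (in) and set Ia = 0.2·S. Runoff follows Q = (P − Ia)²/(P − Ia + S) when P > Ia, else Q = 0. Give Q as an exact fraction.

NRCS table: row crops, straight row, good condition, soil group C → CN(II) = 85
CN(III) from CN(II)=85: (23·85)/(10 + 0.13·85) = 39100/421 ≈ 92.874
S = 1000/(39100/421) − 10 = 300/391 in ≈ 0.767 in
Initial abstraction Ia = S/5 = (300/391)/5 = 60/391 ≈ 0.153 in
P − Ia = 7.130 − 0.153 = 272783/39100 ≈ 6.977 in (> 0, runoff occurs)
Q: (272783/39100)² ÷ (302783/39100) = 74410565089/11838815300 in (≈ 6.285 in)

Q = 74410565089/11838815300 in ≈ 6.285 in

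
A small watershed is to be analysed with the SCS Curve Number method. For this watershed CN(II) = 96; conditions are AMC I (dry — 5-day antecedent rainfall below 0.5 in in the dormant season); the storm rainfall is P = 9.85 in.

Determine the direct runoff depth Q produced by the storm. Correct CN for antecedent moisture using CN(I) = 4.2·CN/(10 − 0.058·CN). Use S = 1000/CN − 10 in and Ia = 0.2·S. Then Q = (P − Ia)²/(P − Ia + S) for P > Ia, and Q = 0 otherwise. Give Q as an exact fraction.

Q = 147889921/16897860 in ≈ 8.752 in

Adjust CN=96 to AMC I: 4.2·96/(10 − 0.058·96) → (2016/5) ÷ (554/125) = 25200/277 ≈ 90.975
Max retention: S = 1000/(25200/277) − 10 = 125/126 in (≈ 0.992 in)
Initial abstraction Ia = S/5 = (125/126)/5 = 25/126 ≈ 0.198 in
Excess rainfall: 9.850 − 0.198 = 9.652 in; P > Ia so Q > 0
Runoff Q = (P−Ia)²/(P−Ia+S) = (9.652)²/(9.652+0.992) = 147889921/16897860 ≈ 8.752 in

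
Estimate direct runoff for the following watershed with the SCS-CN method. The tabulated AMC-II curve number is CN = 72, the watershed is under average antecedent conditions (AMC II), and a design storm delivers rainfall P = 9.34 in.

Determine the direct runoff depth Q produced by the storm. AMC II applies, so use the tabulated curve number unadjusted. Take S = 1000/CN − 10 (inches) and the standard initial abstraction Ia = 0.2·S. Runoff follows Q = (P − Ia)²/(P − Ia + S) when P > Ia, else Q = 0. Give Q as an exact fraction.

Q = 14845609/2521350 in ≈ 5.888 in

CN(II) = 72; AMC II needs no correction.
S = 1000/72 − 10 = 35/9 in ≈ 3.889 in
Ia = 0.2S: 0.2·3.889 = 0.778 in (exactly 7/9)
P − Ia = 9.340 − 0.778 = 3853/450 ≈ 8.562 in (> 0, runoff occurs)
Q: (3853/450)² ÷ (5603/450) = 14845609/2521350 in (≈ 5.888 in)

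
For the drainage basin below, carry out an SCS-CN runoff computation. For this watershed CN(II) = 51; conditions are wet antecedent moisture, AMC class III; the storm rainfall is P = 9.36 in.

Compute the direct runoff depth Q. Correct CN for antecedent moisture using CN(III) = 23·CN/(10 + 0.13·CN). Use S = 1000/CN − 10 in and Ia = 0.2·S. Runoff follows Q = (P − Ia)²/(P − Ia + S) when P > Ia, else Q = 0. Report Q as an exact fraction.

CN(III) from CN(II)=51: (23·51)/(10 + 0.13·51) = 117300/1663 ≈ 70.535
Max retention: S = 1000/(117300/1663) − 10 = 4900/1173 in (≈ 4.177 in)
Ia = 0.2·(4900/1173) = 980/1173 in ≈ 0.835 in
Since P=9.360 > Ia=0.835: effective rainfall P−Ia = 249982/29325 in
Q: (249982/29325)² ÷ (372482/29325) = 31245500162/5461517325 in (≈ 5.721 in)

Q = 31245500162/5461517325 in ≈ 5.721 in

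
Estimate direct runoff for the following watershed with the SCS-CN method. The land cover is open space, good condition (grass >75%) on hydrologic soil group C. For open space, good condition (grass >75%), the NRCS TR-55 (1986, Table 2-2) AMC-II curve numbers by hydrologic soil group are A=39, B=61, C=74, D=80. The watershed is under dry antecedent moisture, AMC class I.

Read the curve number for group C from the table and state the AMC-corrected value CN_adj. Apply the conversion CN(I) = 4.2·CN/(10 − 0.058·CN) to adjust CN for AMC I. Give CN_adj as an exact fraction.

CN_adj = 77700/1427 ≈ 54.450

NRCS table: open space, good condition (grass >75%), soil group C → CN(II) = 74
Adjust CN=74 to AMC I: 4.2·74/(10 − 0.058·74) → (1554/5) ÷ (1427/250) = 77700/1427 ≈ 54.450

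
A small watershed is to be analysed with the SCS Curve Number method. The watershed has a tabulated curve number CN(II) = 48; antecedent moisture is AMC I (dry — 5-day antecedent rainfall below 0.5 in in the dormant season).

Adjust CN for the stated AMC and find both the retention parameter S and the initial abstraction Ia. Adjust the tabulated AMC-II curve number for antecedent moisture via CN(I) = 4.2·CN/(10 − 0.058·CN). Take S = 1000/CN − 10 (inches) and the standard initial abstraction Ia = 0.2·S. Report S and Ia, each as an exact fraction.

S = 1625/63 in ≈ 25.794 in; Ia = 325/63 in ≈ 5.159 in

Dry (AMC I): CN(I) = 4.2·48/(10 − 0.058·48) = (1008/5)/(902/125) = 12600/451 ≈ 27.938
Max retention: S = 1000/(12600/451) − 10 = 1625/63 in (≈ 25.794 in)
Initial abstraction Ia = S/5 = (1625/63)/5 = 325/63 ≈ 5.159 in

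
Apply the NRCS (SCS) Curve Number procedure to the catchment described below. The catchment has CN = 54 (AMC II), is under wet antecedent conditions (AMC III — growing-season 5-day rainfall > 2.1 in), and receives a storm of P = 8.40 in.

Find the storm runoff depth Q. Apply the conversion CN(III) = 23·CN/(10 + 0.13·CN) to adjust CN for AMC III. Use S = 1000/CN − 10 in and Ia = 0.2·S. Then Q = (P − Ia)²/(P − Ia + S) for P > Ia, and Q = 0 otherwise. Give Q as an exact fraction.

Q = 534578/103545 in ≈ 5.163 in

Wet (AMC III): CN(III) = 23·54/(10 + 0.13·54) = 1242/(851/50) = 2700/37 ≈ 72.973
Retention S: 1000/CN − 10 with CN=72.973 → S = 100/27 ≈ 3.704 in
Ia = 0.2S: 0.2·3.704 = 0.741 in (exactly 20/27)
P − Ia = 8.400 − 0.741 = 1034/135 ≈ 7.659 in (> 0, runoff occurs)
Q: (1034/135)² ÷ (1534/135) = 534578/103545 in (≈ 5.163 in)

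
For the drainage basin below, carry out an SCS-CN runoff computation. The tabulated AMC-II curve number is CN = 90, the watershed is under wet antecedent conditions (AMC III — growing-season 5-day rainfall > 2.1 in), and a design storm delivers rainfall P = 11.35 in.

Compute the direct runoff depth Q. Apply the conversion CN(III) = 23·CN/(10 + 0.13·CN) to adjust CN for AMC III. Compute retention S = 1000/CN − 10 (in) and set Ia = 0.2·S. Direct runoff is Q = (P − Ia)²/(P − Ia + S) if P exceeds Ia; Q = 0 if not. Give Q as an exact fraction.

CN(III) from CN(II)=90: (23·90)/(10 + 0.13·90) = 20700/217 ≈ 95.392
Max retention: S = 1000/(20700/217) − 10 = 100/207 in (≈ 0.483 in)
Ia = 0.2·(100/207) = 20/207 in ≈ 0.097 in
P − Ia = 11.350 − 0.097 = 46589/4140 ≈ 11.253 in (> 0, runoff occurs)
Runoff Q = (P−Ia)²/(P−Ia+S) = (11.253)²/(11.253+0.483) = 2170534921/201158460 ≈ 10.790 in

Q = 2170534921/201158460 in ≈ 10.790 in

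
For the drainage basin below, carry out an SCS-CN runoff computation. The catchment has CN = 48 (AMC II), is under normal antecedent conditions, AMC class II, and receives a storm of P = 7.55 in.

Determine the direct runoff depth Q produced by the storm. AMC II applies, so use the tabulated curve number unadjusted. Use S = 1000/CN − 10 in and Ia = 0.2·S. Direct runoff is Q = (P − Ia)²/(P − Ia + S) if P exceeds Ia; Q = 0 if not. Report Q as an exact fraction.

Average conditions: CN = 48 (no AMC adjustment).
Max retention: S = 1000/48 − 10 = 65/6 in (≈ 10.833 in)
Ia = 0.2S: 0.2·10.833 = 2.167 in (exactly 13/6)
Since P=7.550 > Ia=2.167: effective rainfall P−Ia = 323/60 in
Q: (323/60)² ÷ (973/60) = 104329/58380 in (≈ 1.787 in)

Q = 104329/58380 in ≈ 1.787 in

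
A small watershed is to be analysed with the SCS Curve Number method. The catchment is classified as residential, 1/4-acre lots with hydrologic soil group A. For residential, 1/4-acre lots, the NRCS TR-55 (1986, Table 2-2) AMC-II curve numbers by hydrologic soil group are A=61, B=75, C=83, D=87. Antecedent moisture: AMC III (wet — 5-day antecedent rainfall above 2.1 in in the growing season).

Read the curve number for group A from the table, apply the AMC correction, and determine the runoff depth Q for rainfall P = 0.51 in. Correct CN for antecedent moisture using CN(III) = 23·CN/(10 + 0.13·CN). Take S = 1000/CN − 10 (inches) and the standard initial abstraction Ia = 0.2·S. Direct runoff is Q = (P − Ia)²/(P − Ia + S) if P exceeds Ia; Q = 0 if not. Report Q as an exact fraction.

Q = 0 in ≈ 0.000 in

NRCS table: residential, 1/4-acre lots, soil group A → CN(II) = 61
Adjust CN=61 to AMC III: 23·61/(10 + 0.13·61) → 1403 ÷ (1793/100) = 140300/1793 ≈ 78.249
Max retention: S = 1000/(140300/1793) − 10 = 3900/1403 in (≈ 2.780 in)
Initial abstraction Ia = S/5 = (3900/1403)/5 = 780/1403 ≈ 0.556 in
P = 0.510 ≤ Ia = 0.556 in: entire storm abstracted, Q = 0.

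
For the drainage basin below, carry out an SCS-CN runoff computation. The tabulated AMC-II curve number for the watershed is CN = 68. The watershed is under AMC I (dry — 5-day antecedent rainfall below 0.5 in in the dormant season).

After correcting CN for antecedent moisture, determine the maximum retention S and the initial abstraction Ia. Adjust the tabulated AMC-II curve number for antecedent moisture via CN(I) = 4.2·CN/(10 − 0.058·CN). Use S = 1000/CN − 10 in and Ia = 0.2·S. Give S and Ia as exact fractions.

Adjust CN=68 to AMC I: 4.2·68/(10 − 0.058·68) → (1428/5) ÷ (757/125) = 35700/757 ≈ 47.160
Max retention: S = 1000/(35700/757) − 10 = 4000/357 in (≈ 11.204 in)
Ia = 0.2·(4000/357) = 800/357 in ≈ 2.241 in

S = 4000/357 in ≈ 11.204 in; Ia = 800/357 in ≈ 2.241 in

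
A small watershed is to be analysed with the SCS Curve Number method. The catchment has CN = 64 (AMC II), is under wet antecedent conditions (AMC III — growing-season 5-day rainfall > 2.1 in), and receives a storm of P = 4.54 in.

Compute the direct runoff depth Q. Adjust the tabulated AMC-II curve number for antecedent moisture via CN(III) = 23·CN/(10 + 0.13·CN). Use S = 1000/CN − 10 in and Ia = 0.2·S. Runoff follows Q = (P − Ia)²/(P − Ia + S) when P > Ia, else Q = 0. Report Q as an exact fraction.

Q = 86806489/34366600 in ≈ 2.526 in

Wet (AMC III): CN(III) = 23·64/(10 + 0.13·64) = 1472/(458/25) = 18400/229 ≈ 80.349
S = 1000/(18400/229) − 10 = 225/92 in ≈ 2.446 in
Ia = 0.2S: 0.2·2.446 = 0.489 in (exactly 45/92)
P − Ia = 4.540 − 0.489 = 9317/2300 ≈ 4.051 in (> 0, runoff occurs)
Q: (9317/2300)² ÷ (7471/1150) = 86806489/34366600 in (≈ 2.526 in)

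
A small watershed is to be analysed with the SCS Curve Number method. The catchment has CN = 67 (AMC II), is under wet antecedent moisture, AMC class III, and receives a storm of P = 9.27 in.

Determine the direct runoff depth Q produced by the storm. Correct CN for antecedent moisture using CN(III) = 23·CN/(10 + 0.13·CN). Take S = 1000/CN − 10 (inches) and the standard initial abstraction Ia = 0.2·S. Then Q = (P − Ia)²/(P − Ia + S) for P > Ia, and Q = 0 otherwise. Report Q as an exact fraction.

Adjust CN=67 to AMC III: 23·67/(10 + 0.13·67) → 1541 ÷ (1871/100) = 154100/1871 ≈ 82.362
Max retention: S = 1000/(154100/1871) − 10 = 3300/1541 in (≈ 2.141 in)
Ia = 0.2S: 0.2·2.141 = 0.428 in (exactly 660/1541)
Since P=9.270 > Ia=0.428: effective rainfall P−Ia = 1362507/154100 in
Runoff Q = (P−Ia)²/(P−Ia+S) = (8.842)²/(8.842+2.141) = 618808441683/86938442900 ≈ 7.118 in

Q = 618808441683/86938442900 in ≈ 7.118 in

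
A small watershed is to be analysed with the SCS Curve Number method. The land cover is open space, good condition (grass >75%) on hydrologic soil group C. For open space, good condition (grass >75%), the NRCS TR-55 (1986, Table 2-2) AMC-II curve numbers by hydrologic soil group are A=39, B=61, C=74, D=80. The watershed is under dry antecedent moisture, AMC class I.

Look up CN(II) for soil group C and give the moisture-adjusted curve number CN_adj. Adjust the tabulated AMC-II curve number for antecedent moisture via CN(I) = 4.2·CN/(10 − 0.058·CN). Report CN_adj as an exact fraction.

NRCS table: open space, good condition (grass >75%), soil group C → CN(II) = 74
Dry (AMC I): CN(I) = 4.2·74/(10 − 0.058·74) = (1554/5)/(1427/250) = 77700/1427 ≈ 54.450

CN_adj = 77700/1427 ≈ 54.450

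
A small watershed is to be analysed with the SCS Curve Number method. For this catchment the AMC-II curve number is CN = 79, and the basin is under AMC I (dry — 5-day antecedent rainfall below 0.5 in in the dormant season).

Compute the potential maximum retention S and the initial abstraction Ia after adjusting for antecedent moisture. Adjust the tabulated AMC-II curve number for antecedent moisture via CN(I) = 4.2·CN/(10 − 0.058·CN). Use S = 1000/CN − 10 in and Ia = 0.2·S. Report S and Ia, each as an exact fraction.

S = 500/79 in ≈ 6.329 in; Ia = 100/79 in ≈ 1.266 in

CN(I) from CN(II)=79: (4.2·79)/(10 − 0.058·79) = 7900/129 ≈ 61.240
Max retention: S = 1000/(7900/129) − 10 = 500/79 in (≈ 6.329 in)
Initial abstraction Ia = S/5 = (500/79)/5 = 100/79 ≈ 1.266 in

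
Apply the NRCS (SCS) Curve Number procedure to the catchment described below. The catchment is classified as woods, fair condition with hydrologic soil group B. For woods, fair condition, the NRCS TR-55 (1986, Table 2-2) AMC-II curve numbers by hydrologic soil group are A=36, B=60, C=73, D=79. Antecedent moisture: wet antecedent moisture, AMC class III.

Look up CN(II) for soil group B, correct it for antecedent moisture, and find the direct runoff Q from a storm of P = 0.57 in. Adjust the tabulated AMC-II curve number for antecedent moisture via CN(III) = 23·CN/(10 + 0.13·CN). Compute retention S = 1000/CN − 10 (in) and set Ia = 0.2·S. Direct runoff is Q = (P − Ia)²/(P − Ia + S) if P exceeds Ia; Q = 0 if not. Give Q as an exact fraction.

NRCS table: woods, fair condition, soil group B → CN(II) = 60
CN(III) from CN(II)=60: (23·60)/(10 + 0.13·60) = 6900/89 ≈ 77.528
Max retention: S = 1000/(6900/89) − 10 = 200/69 in (≈ 2.899 in)
Initial abstraction Ia = S/5 = (200/69)/5 = 40/69 ≈ 0.580 in
P = 0.570 ≤ Ia = 0.580 in: entire storm abstracted, Q = 0.

Q = 0 in ≈ 0.000 in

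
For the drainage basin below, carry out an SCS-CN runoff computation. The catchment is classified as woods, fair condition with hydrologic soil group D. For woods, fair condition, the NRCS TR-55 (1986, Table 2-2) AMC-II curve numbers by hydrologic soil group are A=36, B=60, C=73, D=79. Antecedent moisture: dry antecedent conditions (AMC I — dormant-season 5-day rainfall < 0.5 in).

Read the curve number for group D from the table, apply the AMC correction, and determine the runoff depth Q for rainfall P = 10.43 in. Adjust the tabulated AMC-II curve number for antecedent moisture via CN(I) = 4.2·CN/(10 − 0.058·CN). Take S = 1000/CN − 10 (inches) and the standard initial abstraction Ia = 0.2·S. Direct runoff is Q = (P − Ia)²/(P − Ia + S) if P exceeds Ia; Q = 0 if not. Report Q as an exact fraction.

NRCS table: woods, fair condition, soil group D → CN(II) = 79
Adjust CN=79 to AMC I: 4.2·79/(10 − 0.058·79) → (1659/5) ÷ (2709/500) = 7900/129 ≈ 61.240
S = 1000/(7900/129) − 10 = 500/79 in ≈ 6.329 in
Ia = 0.2·(500/79) = 100/79 in ≈ 1.266 in
P − Ia = 10.430 − 1.266 = 72397/7900 ≈ 9.164 in (> 0, runoff occurs)
Q = (72397/7900)²/((72397/7900) + 500/79) = (5241325609/62410000)/(122397/7900) = 5241325609/966936300 in ≈ 5.421 in

Q = 5241325609/966936300 in ≈ 5.421 in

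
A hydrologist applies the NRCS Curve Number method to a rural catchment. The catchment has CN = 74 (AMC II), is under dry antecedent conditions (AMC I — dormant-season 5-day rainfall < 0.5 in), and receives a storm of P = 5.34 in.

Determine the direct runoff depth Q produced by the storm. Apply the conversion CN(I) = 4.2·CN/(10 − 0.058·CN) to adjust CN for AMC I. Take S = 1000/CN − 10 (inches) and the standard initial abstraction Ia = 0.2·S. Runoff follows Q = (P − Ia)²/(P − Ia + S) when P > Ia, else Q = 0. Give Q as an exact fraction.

Q = 20294566681/18160782150 in ≈ 1.117 in

CN(I) from CN(II)=74: (4.2·74)/(10 − 0.058·74) = 77700/1427 ≈ 54.450
Retention S: 1000/CN − 10 with CN=54.450 → S = 6500/777 ≈ 8.366 in
Initial abstraction Ia = S/5 = (6500/777)/5 = 1300/777 ≈ 1.673 in
Excess rainfall: 5.340 − 1.673 = 3.667 in; P > Ia so Q > 0
Q: (142459/38850)² ÷ (467459/38850) = 20294566681/18160782150 in (≈ 1.117 in)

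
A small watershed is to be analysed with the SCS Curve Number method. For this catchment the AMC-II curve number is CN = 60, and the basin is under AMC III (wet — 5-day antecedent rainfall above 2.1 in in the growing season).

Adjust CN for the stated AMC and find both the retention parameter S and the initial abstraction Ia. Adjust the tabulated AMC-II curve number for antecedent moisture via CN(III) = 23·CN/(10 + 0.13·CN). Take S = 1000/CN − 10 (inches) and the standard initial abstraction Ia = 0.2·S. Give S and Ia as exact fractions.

S = 200/69 in ≈ 2.899 in; Ia = 40/69 in ≈ 0.580 in

CN(III) from CN(II)=60: (23·60)/(10 + 0.13·60) = 6900/89 ≈ 77.528
Max retention: S = 1000/(6900/89) − 10 = 200/69 in (≈ 2.899 in)
Initial abstraction Ia = S/5 = (200/69)/5 = 40/69 ≈ 0.580 in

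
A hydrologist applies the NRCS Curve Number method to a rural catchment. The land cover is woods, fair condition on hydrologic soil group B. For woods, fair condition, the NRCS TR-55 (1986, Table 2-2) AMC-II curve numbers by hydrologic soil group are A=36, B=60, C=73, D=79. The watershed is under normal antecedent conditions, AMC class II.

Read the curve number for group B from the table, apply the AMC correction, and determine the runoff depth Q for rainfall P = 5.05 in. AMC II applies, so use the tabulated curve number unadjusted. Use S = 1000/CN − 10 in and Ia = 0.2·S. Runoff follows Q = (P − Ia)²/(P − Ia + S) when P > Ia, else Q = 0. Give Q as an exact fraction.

Q = 49729/37380 in ≈ 1.330 in

NRCS table: woods, fair condition, soil group B → CN(II) = 60
Average conditions: CN = 60 (no AMC adjustment).
S = 1000/60 − 10 = 20/3 in ≈ 6.667 in
Ia = 0.2·(20/3) = 4/3 in ≈ 1.333 in
P − Ia = 5.050 − 1.333 = 223/60 ≈ 3.717 in (> 0, runoff occurs)
Q: (223/60)² ÷ (623/60) = 49729/37380 in (≈ 1.330 in)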